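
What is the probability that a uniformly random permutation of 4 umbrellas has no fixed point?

D(n) = (n-1)(D(n-1) + D(n-2)), D(0)=1, D(1)=0.
Building up: D(2)=1, D(3)=2, D(4)=9.
Total arrangements: 4! = 24.
Probability = D(4)/4! = 3/8.

Final answer: D(4)/4! = 9/24 = 0.375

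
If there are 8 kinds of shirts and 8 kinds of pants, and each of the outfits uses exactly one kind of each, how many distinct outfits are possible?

By the multiplication principle: 8 x 8.

Final answer: 64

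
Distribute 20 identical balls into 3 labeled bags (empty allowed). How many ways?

Stars and bars: C(n+k-1, k-1) = C(22,2).

Final answer: C(22,2) = 231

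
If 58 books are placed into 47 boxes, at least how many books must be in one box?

By the pigeonhole principle: ceiling(58/47).

Final answer: 2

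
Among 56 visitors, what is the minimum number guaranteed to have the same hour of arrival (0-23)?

There are 24 possible values for hour of arrival (0-23). With 56 visitors and 24 categories, by pigeonhole: ceiling(56/24).

Final answer: 3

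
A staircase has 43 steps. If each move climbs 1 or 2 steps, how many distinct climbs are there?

Let f(n) be the number of climbs. Removing the last move (1 or 2 steps) gives f(n) = f(n-1) + f(n-2); base cases f(1)=1, f(2)=2.
Building up term by term: f(1)=1, f(2)=2, f(3)=3, f(4)=5, f(5)=8, f(6)=13, f(7)=21, f(8)=34, f(9)=55, f(10)=89, f(11)=144, f(12)=233, f(13)=377, f(14)=610, f(15)=987, f(16)=1597, f(17)=2584, f(18)=4181, f(19)=6765, f(20)=10946, f(21)=17711, f(22)=28657, f(23)=46368, f(24)=75025, f(25)=121393, f(26)=196418, f(27)=317811, f(28)=514229, f(29)=832040, f(30)=1346269, f(31)=2178309, f(32)=3524578, f(33)=5702887, f(34)=9227465, f(35)=14930352, f(36)=24157817, f(37)=39088169, f(38)=63245986, f(39)=102334155, f(40)=165580141, f(41)=267914296, f(42)=433494437, f(43)=701408733.

Final answer: 701408733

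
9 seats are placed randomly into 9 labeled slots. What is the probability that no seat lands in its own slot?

Derangements satisfy D(n) = (n-1)(D(n-1) + D(n-2)), starting from D(0)=1, D(1)=0.
Building up: D(2)=1, D(3)=2, D(4)=9, D(5)=44, D(6)=265, D(7)=1854, D(8)=14833, D(9)=133496.
Total arrangements: 9! = 362880.
Probability = D(9)/9! = 16687/45360.

Final answer: D(9)/9! = 133496/362880 = 0.367879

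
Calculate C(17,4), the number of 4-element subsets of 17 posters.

C(17,4) = 17!/(4! x (17-4)!).

Final answer: C(17,4) = 2380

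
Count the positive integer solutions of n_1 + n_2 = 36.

Substitute n'_i = n_i - 1 (so n'_i >= 0). Then sum n'_i = 36 - 2 = 34.
Stars and bars: C(34+2-1, 2-1) = C(35,1).

Final answer: C(35,1) = 35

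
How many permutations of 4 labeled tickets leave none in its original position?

Use the recurrence D(n) = (n-1)(D(n-1) + D(n-2)) with D(0)=1, D(1)=0.
D(2) = 1 x (0 + 1) = 1
D(3) = 2 x (1 + 0) = 2
D(4) = 3 x (D(3) + D(2)) = 3 x (2 + 1)

Final answer: D(4) = 9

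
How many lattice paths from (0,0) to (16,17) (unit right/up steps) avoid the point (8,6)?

Total paths to (16,17): C(33,17) = 1166803110.
Paths through (8,6): C(14,6) x C(19,11) = 226972746.
Avoiding (8,6): 1166803110 - 226972746.

Final answer: 939830364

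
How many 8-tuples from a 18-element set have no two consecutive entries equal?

Let g(n) count such strings. g(1) = 18, and each valid string of length n-1 extends in 17 ways (any symbol but the last), so g(n) = 17 g(n-1).
Total: g(8) = 18 x 17^7.

Final answer: 18 x 17^{7} = 7386096114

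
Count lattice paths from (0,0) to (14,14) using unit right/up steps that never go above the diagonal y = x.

Total monotonic paths to (14,14): C(28,14) = 40116600.
By the reflection principle, paths that go above the diagonal number C(28,15) = 37442160.
Valid Dyck paths: 40116600 - 37442160.
(This is the Catalan number C_{14}.)

Final answer: C_{14} = 2674440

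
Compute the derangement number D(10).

Derangements satisfy D(n) = (n-1)(D(n-1) + D(n-2)), starting from D(0)=1, D(1)=0.
Building up: D(2)=1, D(3)=2, D(4)=9, D(5)=44, D(6)=265, D(7)=1854, D(8)=14833, D(9)=133496.
D(10) = 9 x (D(9) + D(8)) = 9 x (133496 + 14833).

Final answer: D(10) = 1334961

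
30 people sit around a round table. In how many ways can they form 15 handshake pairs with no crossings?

This is counted by the nth Catalan number C_n. Here n = 30/2 = 15.
C_n = C(2n,n)/(n+1), so C_{15} = C(30,15)/16 = 155117520/16.

Final answer: C_{15} = 9694845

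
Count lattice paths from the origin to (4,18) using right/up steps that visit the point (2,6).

Paths (0,0)->(2,6): C(8,6) = 28.
Paths (2,6)->(4,18): C(14,12) = 91.
By multiplication principle: 28 x 91.

Final answer: 2548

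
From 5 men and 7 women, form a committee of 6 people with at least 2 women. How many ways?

Sum over valid woman counts:
C(7,2)C(5,4) = 105
C(7,3)C(5,3) = 350
C(7,4)C(5,2) = 350
C(7,5)C(5,1) = 105
C(7,6)C(5,0) = 7
Total: 105 + 350 + 350 + 105 + 7.

Final answer: 917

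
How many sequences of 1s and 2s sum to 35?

Let f(n) be the number of climbs. Removing the last move (1 or 2 steps) gives f(n) = f(n-1) + f(n-2); base cases f(1)=1, f(2)=2.
Computing successive values: f(1)=1, f(2)=2, f(3)=3, f(4)=5, f(5)=8, f(6)=13, f(7)=21, f(8)=34, f(9)=55, f(10)=89, f(11)=144, f(12)=233, f(13)=377, f(14)=610, f(15)=987, f(16)=1597, f(17)=2584, f(18)=4181, f(19)=6765, f(20)=10946, f(21)=17711, f(22)=28657, f(23)=46368, f(24)=75025, f(25)=121393, f(26)=196418, f(27)=317811, f(28)=514229, f(29)=832040, f(30)=1346269, f(31)=2178309, f(32)=3524578, f(33)=5702887, f(34)=9227465, f(35)=14930352.

Final answer: 14930352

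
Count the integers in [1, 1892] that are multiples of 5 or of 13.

Multiples of 5: 378. Multiples of 13: 145. Of both (lcm=65): 29.
By inclusion-exclusion: 378 + 145 - 29.

Final answer: 494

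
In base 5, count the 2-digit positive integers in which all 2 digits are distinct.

The leading digit has 4 choices (anything but zero); the next has 4 (anything but the first), then 3, and so on, one fewer each time.
Total: 4 x 4.

Final answer: 16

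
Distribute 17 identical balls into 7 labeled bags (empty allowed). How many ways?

Stars and bars: C(n+k-1, k-1) = C(23,6).

Final answer: C(23,6) = 100947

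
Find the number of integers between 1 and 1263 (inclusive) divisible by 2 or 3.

Multiples of 2: 631. Multiples of 3: 421. Of both (lcm=6): 210.
By inclusion-exclusion: 631 + 421 - 210.

Final answer: 842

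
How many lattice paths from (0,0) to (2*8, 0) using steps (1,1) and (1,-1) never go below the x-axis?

Total monotonic paths to (8,8): C(16,8) = 12870.
A path is bad iff it touches y = x + 1; reflecting its initial segment maps bad paths bijectively onto all paths to (7,9), of which there are C(16,9) = 11440.
Valid Dyck paths: 12870 - 11440.
(Equivalently, C_{8} = C(16,8)/9 = 12870/9.)

Final answer: C_{8} = 1430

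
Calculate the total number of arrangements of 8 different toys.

The number of ways to arrange 8 distinct objects is 8!.

Final answer: 8! = 40320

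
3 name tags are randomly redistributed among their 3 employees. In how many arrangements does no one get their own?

D(n) = (n-1)(D(n-1) + D(n-2)), D(0)=1, D(1)=0.
D(2) = 1 x (0 + 1) = 1
D(3) = 2 x (D(2) + D(1)) = 2 x (1 + 0)

Final answer: D(3) = 2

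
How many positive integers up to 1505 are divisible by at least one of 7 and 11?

Multiples of 7: 215. Multiples of 11: 136. Of both (lcm=77): 19.
By inclusion-exclusion: 215 + 136 - 19.

Final answer: 332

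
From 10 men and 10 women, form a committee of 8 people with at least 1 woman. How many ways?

Sum over valid woman counts:
C(10,1)C(10,7) = 1200
C(10,2)C(10,6) = 9450
C(10,3)C(10,5) = 30240
C(10,4)C(10,4) = 44100
C(10,5)C(10,3) = 30240
C(10,6)C(10,2) = 9450
C(10,7)C(10,1) = 1200
C(10,8)C(10,0) = 45
Total: 1200 + 9450 + 30240 + 44100 + 30240 + 9450 + 1200 + 45.

Final answer: 125925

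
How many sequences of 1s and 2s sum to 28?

Condition on the final move: it is a 1-step (f(n-1) ways to get there) or a 2-step (f(n-2) ways), so f(n) = f(n-1) + f(n-2), with f(1)=1, f(2)=2.
Iterating the recurrence: f(1)=1, f(2)=2, f(3)=3, f(4)=5, f(5)=8, f(6)=13, f(7)=21, f(8)=34, f(9)=55, f(10)=89, f(11)=144, f(12)=233, f(13)=377, f(14)=610, f(15)=987, f(16)=1597, f(17)=2584, f(18)=4181, f(19)=6765, f(20)=10946, f(21)=17711, f(22)=28657, f(23)=46368, f(24)=75025, f(25)=121393, f(26)=196418, f(27)=317811, f(28)=514229.

Final answer: 514229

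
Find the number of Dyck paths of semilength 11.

Total monotonic paths to (11,11): C(22,11) = 705432.
A path is bad iff it touches y = x + 1; reflecting its initial segment maps bad paths bijectively onto all paths to (10,12), of which there are C(22,12) = 646646.
Valid Dyck paths: 705432 - 646646.
(This is the Catalan number C_{11}.)

Final answer: C_{11} = 58786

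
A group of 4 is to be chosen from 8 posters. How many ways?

C(8,4) = 8!/(4! x (8-4)!).

Final answer: C(8,4) = 70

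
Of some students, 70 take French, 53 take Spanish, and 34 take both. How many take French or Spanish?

|A union B| = |A| + |B| - |A intersect B| = 70 + 53 - 34.

Final answer: 89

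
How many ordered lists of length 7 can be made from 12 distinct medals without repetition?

P(12,7) = 12!/(12-7)! = 12!/5!.

Final answer: P(12,7) = 3991680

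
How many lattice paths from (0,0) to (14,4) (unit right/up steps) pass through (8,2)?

Paths (0,0)->(8,2): C(10,2) = 45.
Paths (8,2)->(14,4): C(8,2) = 28.
By multiplication principle: 45 x 28.

Final answer: 1260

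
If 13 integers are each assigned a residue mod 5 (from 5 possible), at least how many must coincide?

There are 5 possible values for residue mod 5. With 13 integers and 5 categories, by pigeonhole: ceiling(13/5).

Final answer: 3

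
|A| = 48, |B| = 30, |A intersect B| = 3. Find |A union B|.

|A union B| = |A| + |B| - |A intersect B| = 48 + 30 - 3.

Final answer: 75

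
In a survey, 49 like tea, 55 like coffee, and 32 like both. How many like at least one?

|A union B| = |A| + |B| - |A intersect B| = 49 + 55 - 32.

Final answer: 72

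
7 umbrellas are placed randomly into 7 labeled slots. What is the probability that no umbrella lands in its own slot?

D(n) = (n-1)(D(n-1) + D(n-2)), D(0)=1, D(1)=0.
Building up: D(2)=1, D(3)=2, D(4)=9, D(5)=44, D(6)=265, D(7)=1854.
Total arrangements: 7! = 5040.
Probability = D(7)/7! = 103/280.

Final answer: D(7)/7! = 1854/5040 = 0.367857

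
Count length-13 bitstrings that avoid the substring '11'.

Let a(n) count valid strings. If the last bit is 0 the prefix is any valid string of length n-1; if it is 1 the string must end in 01 with a valid prefix of length n-2. So a(n) = a(n-1) + a(n-2), a(1)=2, a(2)=3.
Building up term by term: a(1)=2, a(2)=3, a(3)=5, a(4)=8, a(5)=13, a(6)=21, a(7)=34, a(8)=55, a(9)=89, a(10)=144, a(11)=233, a(12)=377, a(13)=610.

Final answer: 610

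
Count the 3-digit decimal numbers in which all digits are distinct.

First digit: 9 (not 0). Second: 9 (not first). Third: 8, etc.
Total: 9 x 9 x 8.

Final answer: 648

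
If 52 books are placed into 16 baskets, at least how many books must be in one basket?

By the pigeonhole principle: ceiling(52/16).

Final answer: 4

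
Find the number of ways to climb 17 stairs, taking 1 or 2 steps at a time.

Condition on the final move: it is a 1-step (f(n-1) ways to get there) or a 2-step (f(n-2) ways), so f(n) = f(n-1) + f(n-2), with f(1)=1, f(2)=2.
Computing successive values: f(1)=1, f(2)=2, f(3)=3, f(4)=5, f(5)=8, f(6)=13, f(7)=21, f(8)=34, f(9)=55, f(10)=89, f(11)=144, f(12)=233, f(13)=377, f(14)=610, f(15)=987, f(16)=1597, f(17)=2584.

Final answer: 2584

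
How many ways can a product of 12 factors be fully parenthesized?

This is counted by the nth Catalan number C_n. Here n = 12 - 1 = 11.
C_n = C(2n,n)/(n+1), so C_{11} = C(22,11)/12 = 705432/12.

Final answer: C_{11} = 58786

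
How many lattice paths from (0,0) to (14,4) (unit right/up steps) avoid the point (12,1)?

Total paths to (14,4): C(18,4) = 3060.
Paths through (12,1): C(13,1) x C(5,3) = 130.
Avoiding (12,1): 3060 - 130.

Final answer: 2930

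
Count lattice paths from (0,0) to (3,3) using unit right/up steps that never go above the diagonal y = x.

Total monotonic paths to (3,3): C(6,3) = 20.
Paths that cross above y=x (reflection bijection): C(6,4) = 15.
Valid Dyck paths: 20 - 15.
(These counts are the Catalan numbers.)

Final answer: C_{3} = 5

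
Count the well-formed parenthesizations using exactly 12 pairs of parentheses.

This is counted by the nth Catalan number C_n. Here n = 12 (pairs).
C_n = C(2n,n) - C(2n,n+1), so C_{12} = C(24,12) - C(24,13) = 2704156 - 2496144.

Final answer: C_{12} = 208012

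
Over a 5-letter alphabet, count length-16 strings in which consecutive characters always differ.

Let g(n) count such strings. g(1) = 5, and each valid string of length n-1 extends in 4 ways (any symbol but the last), so g(n) = 4 g(n-1).
Total: g(16) = 5 x 4^15.

Final answer: 5 x 4^{15} = 5368709120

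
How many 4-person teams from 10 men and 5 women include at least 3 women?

Sum over valid woman counts:
C(5,3)C(10,1) = 100
C(5,4)C(10,0) = 5
Total: 100 + 5.

Final answer: 105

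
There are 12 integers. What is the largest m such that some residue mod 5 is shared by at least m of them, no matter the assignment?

There are 5 possible values for residue mod 5. With 12 integers and 5 categories, by pigeonhole: ceiling(12/5).

Final answer: 3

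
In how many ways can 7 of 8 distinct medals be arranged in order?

P(8,7) = 8!/(8-7)! = 8!/1!.

Final answer: P(8,7) = 40320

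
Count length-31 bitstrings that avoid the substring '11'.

Let a(n) count valid strings. If the last bit is 0 the prefix is any valid string of length n-1; if it is 1 the string must end in 01 with a valid prefix of length n-2. So a(n) = a(n-1) + a(n-2), a(1)=2, a(2)=3.
Iterating the recurrence: a(1)=2, a(2)=3, a(3)=5, a(4)=8, a(5)=13, a(6)=21, a(7)=34, a(8)=55, a(9)=89, a(10)=144, a(11)=233, a(12)=377, a(13)=610, a(14)=987, a(15)=1597, a(16)=2584, a(17)=4181, a(18)=6765, a(19)=10946, a(20)=17711, a(21)=28657, a(22)=46368, a(23)=75025, a(24)=121393, a(25)=196418, a(26)=317811, a(27)=514229, a(28)=832040, a(29)=1346269, a(30)=2178309, a(31)=3524578.

Final answer: 3524578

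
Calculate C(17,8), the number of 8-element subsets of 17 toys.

C(17,8) = 17!/(8! x (17-8)!).

Final answer: C(17,8) = 24310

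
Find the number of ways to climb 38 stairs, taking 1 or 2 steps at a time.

Let f(n) be the number of climbs. Removing the last move (1 or 2 steps) gives f(n) = f(n-1) + f(n-2); base cases f(1)=1, f(2)=2.
Computing successive values: f(1)=1, f(2)=2, f(3)=3, f(4)=5, f(5)=8, f(6)=13, f(7)=21, f(8)=34, f(9)=55, f(10)=89, f(11)=144, f(12)=233, f(13)=377, f(14)=610, f(15)=987, f(16)=1597, f(17)=2584, f(18)=4181, f(19)=6765, f(20)=10946, f(21)=17711, f(22)=28657, f(23)=46368, f(24)=75025, f(25)=121393, f(26)=196418, f(27)=317811, f(28)=514229, f(29)=832040, f(30)=1346269, f(31)=2178309, f(32)=3524578, f(33)=5702887, f(34)=9227465, f(35)=14930352, f(36)=24157817, f(37)=39088169, f(38)=63245986.

Final answer: 63245986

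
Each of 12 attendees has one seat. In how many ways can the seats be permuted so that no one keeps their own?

D(n) = (n-1)(D(n-1) + D(n-2)), D(0)=1, D(1)=0.
D(2) = 1 x (0 + 1) = 1
D(3) = 2 x (1 + 0) = 2
D(4) = 3 x (2 + 1) = 9
D(5) = 4 x (9 + 2) = 44
D(6) = 5 x (44 + 9) = 265
D(7) = 6 x (265 + 44) = 1854
D(8) = 7 x (1854 + 265) = 14833
D(9) = 8 x (14833 + 1854) = 133496
D(10) = 9 x (133496 + 14833) = 1334961
D(11) = 10 x (1334961 + 133496) = 14684570
D(12) = 11 x (D(11) + D(10)) = 11 x (14684570 + 1334961)

Final answer: D(12) = 176214841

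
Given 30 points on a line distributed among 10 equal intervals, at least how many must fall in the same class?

By pigeonhole with 30 objects and 10 categories: ceiling(30/10).

Final answer: 3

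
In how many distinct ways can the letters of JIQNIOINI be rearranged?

Letters (I:4, J:1, N:2, O:1, Q:1). Total letters: 9.
Permutations = 9!/(4! x 2!).

Final answer: 7560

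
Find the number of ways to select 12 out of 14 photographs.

C(14,12) = 14!/(12! x 2!).

Final answer: \binom{14}{12} = 91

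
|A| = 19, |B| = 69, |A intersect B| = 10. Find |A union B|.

|A union B| = |A| + |B| - |A intersect B| = 19 + 69 - 10.

Final answer: 78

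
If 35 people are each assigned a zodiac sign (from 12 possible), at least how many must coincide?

There are 12 possible values for zodiac sign. With 35 people and 12 categories, by pigeonhole: ceiling(35/12).

Final answer: 3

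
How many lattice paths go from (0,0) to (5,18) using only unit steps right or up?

Each path has 5 right steps and 18 up steps in some order (23 steps total).
Choose which 18 of the 23 steps are up: C(23,18).

Final answer: C(23,18) = 33649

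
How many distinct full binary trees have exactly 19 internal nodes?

This is counted by the nth Catalan number C_n. Here n = 19.
C_n = (2n)!/(n!(n+1)!), so C_{19} = 38!/(19! x 20!) = C(38,19)/20 = 35345263800/20.

Final answer: C_{19} = 1767263190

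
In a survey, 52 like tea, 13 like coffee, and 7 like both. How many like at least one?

|A union B| = |A| + |B| - |A intersect B| = 52 + 13 - 7.

Final answer: 58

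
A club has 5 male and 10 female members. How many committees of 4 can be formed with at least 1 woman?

Sum over valid woman counts:
C(10,1)C(5,3) = 100
C(10,2)C(5,2) = 450
C(10,3)C(5,1) = 600
C(10,4)C(5,0) = 210
Total: 100 + 450 + 600 + 210.

Final answer: 1360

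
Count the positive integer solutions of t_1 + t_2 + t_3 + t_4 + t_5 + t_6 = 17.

Substitute t'_i = t_i - 1 (so t'_i >= 0). Then sum t'_i = 17 - 6 = 11.
Stars and bars: C(11+6-1, 6-1) = C(16,5).

Final answer: C(16,5) = 4368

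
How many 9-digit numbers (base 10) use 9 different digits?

First digit: 9 (not 0). Second: 9 (not first). Third: 8, etc.
Total: 9 x 9 x 8 x 7 x 6 x 5 x 4 x 3 x 2.

Final answer: 3265920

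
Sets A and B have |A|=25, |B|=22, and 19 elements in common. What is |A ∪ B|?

|A union B| = |A| + |B| - |A intersect B| = 25 + 22 - 19.

Final answer: 28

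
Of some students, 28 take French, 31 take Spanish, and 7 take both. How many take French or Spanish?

|A union B| = |A| + |B| - |A intersect B| = 28 + 31 - 7.

Final answer: 52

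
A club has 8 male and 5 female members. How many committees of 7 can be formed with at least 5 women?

Sum over valid woman counts:
C(5,5)C(8,2).

Final answer: 28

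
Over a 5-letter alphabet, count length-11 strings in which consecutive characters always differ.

Let g(n) count such strings. g(1) = 5, and each valid string of length n-1 extends in 4 ways (any symbol but the last), so g(n) = 4 g(n-1).
Total: g(11) = 5 x 4^10.

Final answer: 5 x 4^{10} = 5242880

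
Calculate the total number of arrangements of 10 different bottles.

The number of ways to arrange 10 distinct objects is 10!.

Final answer: 10! = 3628800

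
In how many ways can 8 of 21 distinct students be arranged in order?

P(21,8) = 21!/(21-8)! = 21!/13!.

Final answer: P(21,8) = 8204716800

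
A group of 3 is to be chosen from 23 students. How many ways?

C(23,3) = 23!/(3! x (23-3)!).

Final answer: C(23,3) = 1771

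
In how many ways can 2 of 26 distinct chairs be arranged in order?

P(26,2) = 26!/(26-2)! = 26!/24!.

Final answer: P(26,2) = 650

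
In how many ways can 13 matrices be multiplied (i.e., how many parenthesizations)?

The structures are counted by the Catalan number C_n. Here n = 13 - 1 = 12.
C_n = C(2n,n) - C(2n,n+1), so C_{12} = C(24,12) - C(24,13) = 2704156 - 2496144.

Final answer: C_{12} = 208012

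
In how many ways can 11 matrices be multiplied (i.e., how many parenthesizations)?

The structures are counted by the Catalan number C_n. Here n = 11 - 1 = 10.
C_n = (2n)!/(n!(n+1)!), so C_{10} = 20!/(10! x 11!) = C(20,10)/11 = 184756/11.

Final answer: C_{10} = 16796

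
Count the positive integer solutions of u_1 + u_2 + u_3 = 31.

Substitute u'_i = u_i - 1 (so u'_i >= 0). Then sum u'_i = 31 - 3 = 28.
Stars and bars: C(28+3-1, 3-1) = C(30,2).

Final answer: C(30,2) = 435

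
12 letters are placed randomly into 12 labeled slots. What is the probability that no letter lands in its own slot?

Use the recurrence D(n) = (n-1)(D(n-1) + D(n-2)) with D(0)=1, D(1)=0.
Building up: D(2)=1, D(3)=2, D(4)=9, D(5)=44, D(6)=265, D(7)=1854, D(8)=14833, D(9)=133496, D(10)=1334961, D(11)=14684570, D(12)=176214841.
Total arrangements: 12! = 479001600.
Probability = D(12)/12! = 16019531/43545600.

Final answer: D(12)/12! = 176214841/479001600 = 0.367879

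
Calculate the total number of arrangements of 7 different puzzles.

The number of ways to arrange 7 distinct objects is 7!.

Final answer: 7! = 5040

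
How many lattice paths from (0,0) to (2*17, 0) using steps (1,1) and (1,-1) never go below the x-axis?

Total monotonic paths to (17,17): C(34,17) = 2333606220.
Paths that cross above y=x (reflection bijection): C(34,18) = 2203961430.
Valid Dyck paths: 2333606220 - 2203961430.
(These counts are the Catalan numbers.)

Final answer: C_{17} = 129644790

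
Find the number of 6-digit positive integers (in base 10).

The leading digit cannot be 0 (9 options); the other 5 digits can be anything (10 options each).
Total: 9 x 10^5.

Final answer: 900000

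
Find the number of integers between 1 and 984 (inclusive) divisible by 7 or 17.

Multiples of 7: 140. Multiples of 17: 57. Of both (lcm=119): 8.
By inclusion-exclusion: 140 + 57 - 8.

Final answer: 189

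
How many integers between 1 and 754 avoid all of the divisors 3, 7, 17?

|div by 3|=251, |div by 7|=107, |div by 17|=44.
|div by 3&7|=35, |div by 3&17|=14, |div by 7&17|=6, |div by all|=2.
By inclusion-exclusion, divisible by at least one: 251+107+44-35-14-6+2 = 349.
Not divisible by any: 754 - 349.

Final answer: 405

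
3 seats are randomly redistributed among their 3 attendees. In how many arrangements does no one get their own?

D(n) = (n-1)(D(n-1) + D(n-2)), D(0)=1, D(1)=0.
D(2) = 1 x (0 + 1) = 1
D(3) = 2 x (D(2) + D(1)) = 2 x (1 + 0)

Final answer: D(3) = 2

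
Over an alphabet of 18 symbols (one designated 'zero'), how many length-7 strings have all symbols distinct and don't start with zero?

First digit: 17 (nonzero). Second: 17 (not first). Third: 16, etc.
Total: 17 x 17 x 16 x 15 x 14 x 13 x 12.

Final answer: 151482240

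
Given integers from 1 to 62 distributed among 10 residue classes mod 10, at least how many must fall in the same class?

By pigeonhole with 62 objects and 10 categories: ceiling(62/10).

Final answer: 7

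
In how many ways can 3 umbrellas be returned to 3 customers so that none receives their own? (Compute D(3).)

D(n) = (n-1)(D(n-1) + D(n-2)), D(0)=1, D(1)=0.
D(2) = 1 x (0 + 1) = 1
D(3) = 2 x (D(2) + D(1)) = 2 x (1 + 0)

Final answer: D(3) = 2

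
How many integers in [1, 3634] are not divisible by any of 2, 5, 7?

|div by 2|=1817, |div by 5|=726, |div by 7|=519.
|div by 2&5|=363, |div by 2&7|=259, |div by 5&7|=103, |div by all|=51.
By inclusion-exclusion, divisible by at least one: 1817+726+519-363-259-103+51 = 2388.
Not divisible by any: 3634 - 2388.

Final answer: 1246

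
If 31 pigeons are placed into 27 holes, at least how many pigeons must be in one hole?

By the pigeonhole principle: ceiling(31/27).

Final answer: 2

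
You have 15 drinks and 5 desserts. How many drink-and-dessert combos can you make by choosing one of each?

By the multiplication principle: 15 x 5.

Final answer: 75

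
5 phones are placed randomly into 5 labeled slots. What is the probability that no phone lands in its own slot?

D(n) = (n-1)(D(n-1) + D(n-2)), D(0)=1, D(1)=0.
Building up: D(2)=1, D(3)=2, D(4)=9, D(5)=44.
Total arrangements: 5! = 120.
Probability = D(5)/5! = 11/30.

Final answer: D(5)/5! = 44/120 = 0.366667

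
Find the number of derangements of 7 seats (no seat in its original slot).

Derangements satisfy D(n) = (n-1)(D(n-1) + D(n-2)), starting from D(0)=1, D(1)=0.
D(2) = 1 x (0 + 1) = 1
D(3) = 2 x (1 + 0) = 2
D(4) = 3 x (2 + 1) = 9
D(5) = 4 x (9 + 2) = 44
D(6) = 5 x (44 + 9) = 265
D(7) = 6 x (D(6) + D(5)) = 6 x (265 + 44)

Final answer: D(7) = 1854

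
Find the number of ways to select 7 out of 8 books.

C(8,7) = 8!/(7! x 1!).

Final answer: \binom{8}{7} = 8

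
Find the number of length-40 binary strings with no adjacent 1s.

Let a(n) count valid strings. If the last bit is 0 the prefix is any valid string of length n-1; if it is 1 the string must end in 01 with a valid prefix of length n-2. So a(n) = a(n-1) + a(n-2), a(1)=2, a(2)=3.
Building up term by term: a(1)=2, a(2)=3, a(3)=5, a(4)=8, a(5)=13, a(6)=21, a(7)=34, a(8)=55, a(9)=89, a(10)=144, a(11)=233, a(12)=377, a(13)=610, a(14)=987, a(15)=1597, a(16)=2584, a(17)=4181, a(18)=6765, a(19)=10946, a(20)=17711, a(21)=28657, a(22)=46368, a(23)=75025, a(24)=121393, a(25)=196418, a(26)=317811, a(27)=514229, a(28)=832040, a(29)=1346269, a(30)=2178309, a(31)=3524578, a(32)=5702887, a(33)=9227465, a(34)=14930352, a(35)=24157817, a(36)=39088169, a(37)=63245986, a(38)=102334155, a(39)=165580141, a(40)=267914296.

Final answer: 267914296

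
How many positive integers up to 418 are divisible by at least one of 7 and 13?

Multiples of 7: 59. Multiples of 13: 32. Of both (lcm=91): 4.
By inclusion-exclusion: 59 + 32 - 4.

Final answer: 87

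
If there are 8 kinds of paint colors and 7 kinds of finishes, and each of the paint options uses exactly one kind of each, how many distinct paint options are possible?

By the multiplication principle: 8 x 7.

Final answer: 56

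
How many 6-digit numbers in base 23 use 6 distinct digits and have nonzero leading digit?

The leading digit has 22 choices (anything but zero); the next has 22 (anything but the first), then 21, and so on, one fewer each time.
Total: 22 x 22 x 21 x 20 x 19 x 18.

Final answer: 69521760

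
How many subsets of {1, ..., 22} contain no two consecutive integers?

Let a(n) count such subsets of {1, ..., n}. Either n is excluded (a(n-1) ways) or n is included, forcing n-1 out (a(n-2) ways), so a(n) = a(n-1) + a(n-2) with a(1)=2, a(2)=3.
Building up term by term: a(1)=2, a(2)=3, a(3)=5, a(4)=8, a(5)=13, a(6)=21, a(7)=34, a(8)=55, a(9)=89, a(10)=144, a(11)=233, a(12)=377, a(13)=610, a(14)=987, a(15)=1597, a(16)=2584, a(17)=4181, a(18)=6765, a(19)=10946, a(20)=17711, a(21)=28657, a(22)=46368.

Final answer: 46368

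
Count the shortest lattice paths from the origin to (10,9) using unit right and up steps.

Each path has 10 right steps and 9 up steps in some order (19 steps total).
Choose which 9 of the 19 steps are up: C(19,9).

Final answer: C(19,9) = 92378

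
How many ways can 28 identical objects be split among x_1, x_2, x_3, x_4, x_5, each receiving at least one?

Substitute x'_i = x_i - 1 (so x'_i >= 0). Then sum x'_i = 28 - 5 = 23.
Stars and bars: C(23+5-1, 5-1) = C(27,4).

Final answer: C(27,4) = 17550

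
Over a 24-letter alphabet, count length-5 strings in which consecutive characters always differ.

First character: 24 choices. Each subsequent: 23 choices (must differ from the previous one).
Total: 24 x 23^4.

Final answer: 24 x 23^{4} = 6716184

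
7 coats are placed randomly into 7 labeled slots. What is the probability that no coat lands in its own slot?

Derangements satisfy D(n) = (n-1)(D(n-1) + D(n-2)), starting from D(0)=1, D(1)=0.
Building up: D(2)=1, D(3)=2, D(4)=9, D(5)=44, D(6)=265, D(7)=1854.
Total arrangements: 7! = 5040.
Probability = D(7)/7! = 103/280.

Final answer: D(7)/7! = 1854/5040 = 0.367857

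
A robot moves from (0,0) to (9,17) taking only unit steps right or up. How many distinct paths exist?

Each path has 9 right steps and 17 up steps in some order (26 steps total).
Choose which 17 of the 26 steps are up: C(26,17).

Final answer: C(26,17) = 3124550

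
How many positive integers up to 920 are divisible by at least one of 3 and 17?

Multiples of 3: 306. Multiples of 17: 54. Of both (lcm=51): 18.
By inclusion-exclusion: 306 + 54 - 18.

Final answer: 342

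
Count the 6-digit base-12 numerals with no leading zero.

These are the integers in [12^5, 12^6), so the count is 12^6 - 12^5 = 11 x 12^5.

Final answer: 2737152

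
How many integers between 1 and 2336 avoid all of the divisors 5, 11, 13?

|div by 5|=467, |div by 11|=212, |div by 13|=179.
|div by 5&11|=42, |div by 5&13|=35, |div by 11&13|=16, |div by all|=3.
By inclusion-exclusion, divisible by at least one: 467+212+179-42-35-16+3 = 768.
Not divisible by any: 2336 - 768.

Final answer: 1568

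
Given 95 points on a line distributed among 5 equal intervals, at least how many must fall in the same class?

By pigeonhole with 95 objects and 5 categories: ceiling(95/5).

Final answer: 19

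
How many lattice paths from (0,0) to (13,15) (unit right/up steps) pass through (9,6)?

Paths (0,0)->(9,6): C(15,6) = 5005.
Paths (9,6)->(13,15): C(13,9) = 715.
By multiplication principle: 5005 x 715.

Final answer: 3578575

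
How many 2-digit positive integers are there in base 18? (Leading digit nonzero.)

In base 18, the leading digit has 17 choices (1..17); each of the remaining 1 digits has 18 choices.
Total: 17 x 18^1.

Final answer: 306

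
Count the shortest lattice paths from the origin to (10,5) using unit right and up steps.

Each path has 10 right steps and 5 up steps in some order (15 steps total).
Choose which 5 of the 15 steps are up: C(15,5).

Final answer: C(15,5) = 3003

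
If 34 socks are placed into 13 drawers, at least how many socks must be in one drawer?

By the pigeonhole principle: ceiling(34/13).

Final answer: 3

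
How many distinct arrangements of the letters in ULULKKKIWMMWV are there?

Letters (I:1, K:3, L:2, M:2, U:2, V:1, W:2). Total letters: 13.
Permutations = 13!/(3! x 2! x 2! x 2! x 2!).

Final answer: 64864800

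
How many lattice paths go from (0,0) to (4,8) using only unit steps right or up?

Each path has 4 right steps and 8 up steps in some order (12 steps total).
Choose which 8 of the 12 steps are up: C(12,8).

Final answer: C(12,8) = 495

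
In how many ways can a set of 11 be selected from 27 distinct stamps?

C(27,11) = 27!/(11! x 16!).

Final answer: \binom{27}{11} = 13037895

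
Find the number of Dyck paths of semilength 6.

Total monotonic paths to (6,6): C(12,6) = 924.
Paths that cross above y=x (reflection bijection): C(12,7) = 792.
Valid Dyck paths: 924 - 792.
(This is the Catalan number C_{6}.)

Final answer: C_{6} = 132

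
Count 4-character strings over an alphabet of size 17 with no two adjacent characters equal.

Let g(n) count such strings. g(1) = 17, and each valid string of length n-1 extends in 16 ways (any symbol but the last), so g(n) = 16 g(n-1).
Total: g(4) = 17 x 16^3.

Final answer: 17 x 16^{3} = 69632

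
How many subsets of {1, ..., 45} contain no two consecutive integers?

Condition on whether n belongs to the subset: if not, any valid subset of {1, ..., n-1} works (a(n-1)); if so, n-1 is excluded and the rest is a valid subset of {1, ..., n-2} (a(n-2)). Hence a(n) = a(n-1) + a(n-2), a(1)=2, a(2)=3.
Building up term by term: a(1)=2, a(2)=3, a(3)=5, a(4)=8, a(5)=13, a(6)=21, a(7)=34, a(8)=55, a(9)=89, a(10)=144, a(11)=233, a(12)=377, a(13)=610, a(14)=987, a(15)=1597, a(16)=2584, a(17)=4181, a(18)=6765, a(19)=10946, a(20)=17711, a(21)=28657, a(22)=46368, a(23)=75025, a(24)=121393, a(25)=196418, a(26)=317811, a(27)=514229, a(28)=832040, a(29)=1346269, a(30)=2178309, a(31)=3524578, a(32)=5702887, a(33)=9227465, a(34)=14930352, a(35)=24157817, a(36)=39088169, a(37)=63245986, a(38)=102334155, a(39)=165580141, a(40)=267914296, a(41)=433494437, a(42)=701408733, a(43)=1134903170, a(44)=1836311903, a(45)=2971215073.

Final answer: 2971215073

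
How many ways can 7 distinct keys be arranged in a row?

The number of ways to arrange 7 distinct objects is 7!.

Final answer: 7! = 5040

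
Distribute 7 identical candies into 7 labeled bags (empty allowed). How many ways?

Stars and bars: C(n+k-1, k-1) = C(13,6).

Final answer: C(13,6) = 1716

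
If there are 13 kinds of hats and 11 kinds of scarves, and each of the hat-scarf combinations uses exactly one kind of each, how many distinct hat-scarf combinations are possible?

By the multiplication principle: 13 x 11.

Final answer: 143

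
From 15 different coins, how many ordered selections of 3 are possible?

P(15,3) = 15!/(15-3)! = 15!/12!.

Final answer: P(15,3) = 2730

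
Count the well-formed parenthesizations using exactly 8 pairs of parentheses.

This is counted by the nth Catalan number C_n. Here n = 8 (pairs).
C_n = C(2n,n)/(n+1), so C_{8} = C(16,8)/9 = 12870/9.

Final answer: C_{8} = 1430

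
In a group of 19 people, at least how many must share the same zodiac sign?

There are 12 possible values for zodiac sign. With 19 people and 12 categories, by pigeonhole: ceiling(19/12).

Final answer: 2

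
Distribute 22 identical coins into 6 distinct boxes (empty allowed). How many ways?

Stars and bars: C(n+k-1, k-1) = C(27,5).

Final answer: C(27,5) = 80730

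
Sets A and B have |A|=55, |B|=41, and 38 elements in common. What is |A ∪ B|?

|A union B| = |A| + |B| - |A intersect B| = 55 + 41 - 38.

Final answer: 58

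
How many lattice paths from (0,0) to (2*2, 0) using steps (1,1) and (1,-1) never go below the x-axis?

Total monotonic paths to (2,2): C(4,2) = 6.
Reflecting each bad path at its first crossing gives a bijection with paths to (1,3): C(4,3) = 4.
Valid Dyck paths: 6 - 4.
(Check: C(4,2) - C(4,3) = C(4,2)/3, the Catalan number C_{2}.)

Final answer: C_{2} = 2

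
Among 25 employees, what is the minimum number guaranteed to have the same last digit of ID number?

There are 10 possible values for last digit of ID number. With 25 employees and 10 categories, by pigeonhole: ceiling(25/10).

Final answer: 3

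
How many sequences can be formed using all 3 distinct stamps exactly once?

The number of ways to arrange 3 distinct objects is 3!.

Final answer: 3! = 6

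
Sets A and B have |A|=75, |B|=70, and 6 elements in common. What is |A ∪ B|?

|A union B| = |A| + |B| - |A intersect B| = 75 + 70 - 6.

Final answer: 139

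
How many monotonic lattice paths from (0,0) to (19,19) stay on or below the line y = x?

Total monotonic paths to (19,19): C(38,19) = 35345263800.
A path is bad iff it touches y = x + 1; reflecting its initial segment maps bad paths bijectively onto all paths to (18,20), of which there are C(38,20) = 33578000610.
Valid Dyck paths: 35345263800 - 33578000610.
(These counts are the Catalan numbers.)

Final answer: C_{19} = 1767263190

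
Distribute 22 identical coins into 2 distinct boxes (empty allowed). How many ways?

Stars and bars: C(n+k-1, k-1) = C(23,1).

Final answer: C(23,1) = 23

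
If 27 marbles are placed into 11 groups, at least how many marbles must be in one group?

By the pigeonhole principle: ceiling(27/11).

Final answer: 3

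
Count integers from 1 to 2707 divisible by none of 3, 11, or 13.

|div by 3|=902, |div by 11|=246, |div by 13|=208.
|div by 3&11|=82, |div by 3&13|=69, |div by 11&13|=18, |div by all|=6.
By inclusion-exclusion, divisible by at least one: 902+246+208-82-69-18+6 = 1193.
Not divisible by any: 2707 - 1193.

Final answer: 1514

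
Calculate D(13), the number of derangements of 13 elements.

Derangements satisfy D(n) = (n-1)(D(n-1) + D(n-2)), starting from D(0)=1, D(1)=0.
D(2) = 1 x (0 + 1) = 1
D(3) = 2 x (1 + 0) = 2
D(4) = 3 x (2 + 1) = 9
D(5) = 4 x (9 + 2) = 44
D(6) = 5 x (44 + 9) = 265
D(7) = 6 x (265 + 44) = 1854
D(8) = 7 x (1854 + 265) = 14833
D(9) = 8 x (14833 + 1854) = 133496
D(10) = 9 x (133496 + 14833) = 1334961
D(11) = 10 x (1334961 + 133496) = 14684570
D(12) = 11 x (14684570 + 1334961) = 176214841
D(13) = 12 x (D(12) + D(11)) = 12 x (176214841 + 14684570)

Final answer: D(13) = 2290792932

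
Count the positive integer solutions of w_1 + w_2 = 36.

Substitute w'_i = w_i - 1 (so w'_i >= 0). Then sum w'_i = 36 - 2 = 34.
Stars and bars: C(34+2-1, 2-1) = C(35,1).

Final answer: C(35,1) = 35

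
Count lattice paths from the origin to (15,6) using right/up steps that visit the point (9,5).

Paths (0,0)->(9,5): C(14,5) = 2002.
Paths (9,5)->(15,6): C(7,1) = 7.
By multiplication principle: 2002 x 7.

Final answer: 14014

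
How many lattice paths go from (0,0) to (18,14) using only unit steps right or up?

Each path has 18 right steps and 14 up steps in some order (32 steps total).
Choose which 14 of the 32 steps are up: C(32,14).

Final answer: C(32,14) = 471435600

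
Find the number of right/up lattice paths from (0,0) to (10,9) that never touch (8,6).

Total paths to (10,9): C(19,9) = 92378.
Paths through (8,6): C(14,6) x C(5,3) = 30030.
Avoiding (8,6): 92378 - 30030.

Final answer: 62348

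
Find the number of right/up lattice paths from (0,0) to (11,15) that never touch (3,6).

Total paths to (11,15): C(26,15) = 7726160.
Paths through (3,6): C(9,6) x C(17,9) = 2042040.
Avoiding (3,6): 7726160 - 2042040.

Final answer: 5684120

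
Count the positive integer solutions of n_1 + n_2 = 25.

Substitute n'_i = n_i - 1 (so n'_i >= 0). Then sum n'_i = 25 - 2 = 23.
Stars and bars: C(23+2-1, 2-1) = C(24,1).

Final answer: C(24,1) = 24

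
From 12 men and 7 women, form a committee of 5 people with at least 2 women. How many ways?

Sum over valid woman counts:
C(7,2)C(12,3) = 4620
C(7,3)C(12,2) = 2310
C(7,4)C(12,1) = 420
C(7,5)C(12,0) = 21
Total: 4620 + 2310 + 420 + 21.

Final answer: 7371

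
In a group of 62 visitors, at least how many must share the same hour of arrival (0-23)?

There are 24 possible values for hour of arrival (0-23). With 62 visitors and 24 categories, by pigeonhole: ceiling(62/24).

Final answer: 3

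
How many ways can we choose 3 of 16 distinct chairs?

C(16,3) = 16!/(3! x (16-3)!).

Final answer: C(16,3) = 560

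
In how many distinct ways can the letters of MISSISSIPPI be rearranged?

Letters (I:4, M:1, P:2, S:4). Total letters: 11.
Permutations = 11!/(4! x 4! x 2!).

Final answer: 34650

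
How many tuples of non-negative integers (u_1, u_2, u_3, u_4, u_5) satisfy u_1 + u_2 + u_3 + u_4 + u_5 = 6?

Stars and bars with 6 stars and 4 bars:
C(6+5-1, 5-1) = C(10,4).

Final answer: C(10,4) = 210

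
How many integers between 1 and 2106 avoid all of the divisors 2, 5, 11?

|div by 2|=1053, |div by 5|=421, |div by 11|=191.
|div by 2&5|=210, |div by 2&11|=95, |div by 5&11|=38, |div by all|=19.
By inclusion-exclusion, divisible by at least one: 1053+421+191-210-95-38+19 = 1341.
Not divisible by any: 2106 - 1341.

Final answer: 765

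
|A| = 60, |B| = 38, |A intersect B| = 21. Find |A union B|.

|A union B| = |A| + |B| - |A intersect B| = 60 + 38 - 21.

Final answer: 77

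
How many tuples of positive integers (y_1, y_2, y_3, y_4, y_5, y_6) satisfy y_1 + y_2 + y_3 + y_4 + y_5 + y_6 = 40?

Substitute y'_i = y_i - 1 (so y'_i >= 0). Then sum y'_i = 40 - 6 = 34.
Stars and bars: C(34+6-1, 6-1) = C(39,5).

Final answer: C(39,5) = 575757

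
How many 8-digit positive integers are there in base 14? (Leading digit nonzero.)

In base 14, the leading digit has 13 choices (1..13); each of the remaining 7 digits has 14 choices.
Total: 13 x 14^7.

Final answer: 1370375552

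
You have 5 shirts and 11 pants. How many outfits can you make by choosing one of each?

By the multiplication principle: 5 x 11.

Final answer: 55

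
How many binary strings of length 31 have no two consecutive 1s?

Classify by the final bit: ...0 gives a(n-1) strings, ...01 gives a(n-2) strings. Thus a(n) = a(n-1) + a(n-2) with a(1)=2, a(2)=3.
Computing successive values: a(1)=2, a(2)=3, a(3)=5, a(4)=8, a(5)=13, a(6)=21, a(7)=34, a(8)=55, a(9)=89, a(10)=144, a(11)=233, a(12)=377, a(13)=610, a(14)=987, a(15)=1597, a(16)=2584, a(17)=4181, a(18)=6765, a(19)=10946, a(20)=17711, a(21)=28657, a(22)=46368, a(23)=75025, a(24)=121393, a(25)=196418, a(26)=317811, a(27)=514229, a(28)=832040, a(29)=1346269, a(30)=2178309, a(31)=3524578.

Final answer: 3524578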